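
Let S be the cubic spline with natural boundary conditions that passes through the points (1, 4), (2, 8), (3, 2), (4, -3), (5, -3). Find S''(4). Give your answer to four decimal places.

Write m_i for S''(x_i). With h_i = 1, 1, 1, 1 and divided differences Δ_i = 4, -6, -5, 0, the continuity of S' gives the tridiagonal system
  1·m_0 + 4·m_1 + 1·m_2 = 6(Δ_1 - Δ_0) = -60
  1·m_1 + 4·m_2 + 1·m_3 = 6(Δ_2 - Δ_1) = 6
  1·m_2 + 4·m_3 + 1·m_4 = 6(Δ_3 - Δ_2) = 30
Natural end conditions: m_0 = m_4 = 0.
Solving: m_0 = 0, m_1 = -447/28, m_2 = 27/7, m_3 = 183/28, m_4 = 0.

6.5357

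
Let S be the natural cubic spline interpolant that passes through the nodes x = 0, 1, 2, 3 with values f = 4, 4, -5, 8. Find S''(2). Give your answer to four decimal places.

38.8000

With M_i denoting the second derivative at x_i, h_i = 1, 1, 1, and Δ_i = (y_(i+1) − y_i)/h_i = 0, -9, 13:
  1·M_0 + 4·M_1 + 1·M_2 = 6(Δ_1 - Δ_0) = -54
  1·M_1 + 4·M_2 + 1·M_3 = 6(Δ_2 - Δ_1) = 132
Natural end conditions: M_0 = M_3 = 0.
Solving: M_0 = 0, M_1 = -116/5, M_2 = 194/5, M_3 = 0.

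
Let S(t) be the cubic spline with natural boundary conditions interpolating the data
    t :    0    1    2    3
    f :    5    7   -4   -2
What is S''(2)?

26

Write m_i for S''(x_i). With h_i = 1, 1, 1 and divided differences Δ_i = 2, -11, 2, the continuity of S' gives the tridiagonal system
  1·m_0 + 4·m_1 + 1·m_2 = 6(Δ_1 - Δ_0) = -78
  1·m_1 + 4·m_2 + 1·m_3 = 6(Δ_2 - Δ_1) = 78
Natural end conditions: m_0 = m_3 = 0.
Solving the tridiagonal system: m_0 = 0, m_1 = -26, m_2 = 26, m_3 = 0.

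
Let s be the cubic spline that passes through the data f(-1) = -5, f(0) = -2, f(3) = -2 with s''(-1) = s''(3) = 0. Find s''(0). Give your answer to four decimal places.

Let σ_i = s''(x_i). Step sizes h_i = 1, 3; slopes of the chords Δ_i = (y_(i+1) - y_i)/h_i = 3, 0.
  1·σ_0 + 8·σ_1 + 3·σ_2 = 6(Δ_1 - Δ_0) = -18
Natural end conditions: σ_0 = σ_2 = 0.
Forward elimination and back-substitution give σ_0 = 0, σ_1 = -9/4, σ_2 = 0.

-2.2500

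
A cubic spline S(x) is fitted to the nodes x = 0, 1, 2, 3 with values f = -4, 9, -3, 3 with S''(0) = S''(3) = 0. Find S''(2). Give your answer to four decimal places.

Let σ_i = S''(x_i). Step sizes h_i = 1, 1, 1; slopes of the chords Δ_i = (y_(i+1) - y_i)/h_i = 13, -12, 6.
  1·σ_0 + 4·σ_1 + 1·σ_2 = 6(Δ_1 - Δ_0) = -150
  1·σ_1 + 4·σ_2 + 1·σ_3 = 6(Δ_2 - Δ_1) = 108
Natural end conditions: σ_0 = σ_3 = 0.
Forward elimination and back-substitution give σ_0 = 0, σ_1 = -236/5, σ_2 = 194/5, σ_3 = 0.

38.8000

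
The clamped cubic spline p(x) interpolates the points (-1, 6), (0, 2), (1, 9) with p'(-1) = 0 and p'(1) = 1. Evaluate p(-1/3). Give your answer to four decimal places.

2.7407

Put m_i = p'' at the i-th knot. Here h = (1, 1) and Δ = (-4, 7), so the interior equations h_(i-1)·m_(i-1) + 2(h_(i-1)+h_i)·m_i + h_i·m_(i+1) = 6(Δ_i − Δ_(i-1)) read
  1·m_0 + 4·m_1 + 1·m_2 = 6(Δ_1 - Δ_0) = 66
Clamped end conditions give two more equations: 2h_0·m_0 + h_0·m_1 = 6(Δ_0 - p'(-1)) = -24 and h_1·m_1 + 2h_1·m_2 = 6(p'(1) - Δ_1) = -36.
Solving: m_0 = -28, m_1 = 32, m_2 = -34.
On [-1, 0], p(x) = 6 + 0·(x + 1) - 14·(x + 1)² + 10·(x + 1)³.
With (x + 1) = 2/3: p(-1/3) = 74/27.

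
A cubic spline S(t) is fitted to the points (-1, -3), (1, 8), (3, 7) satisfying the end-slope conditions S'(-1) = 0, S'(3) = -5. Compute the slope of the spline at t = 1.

5

With σ_i denoting the second derivative at x_i, h_i = 2, 2, and Δ_i = (y_(i+1) − y_i)/h_i = 11/2, -1/2:
  2·σ_0 + 8·σ_1 + 2·σ_2 = 6(Δ_1 - Δ_0) = -36
Clamped end conditions give two more equations: 2h_0·σ_0 + h_0·σ_1 = 6(Δ_0 - S'(-1)) = 33 and h_1·σ_1 + 2h_1·σ_2 = 6(S'(3) - Δ_1) = -27.
Solving the tridiagonal system: σ_0 = 23/2, σ_1 = -13/2, σ_2 = -7/2.
On [1, 3], S'(t) = b_1 + 2c_1·(t - 1) + 3d_1·(t - 1)² with b_1 = Δ_1 - h_1(2σ_1 + σ_2)/6 = 5, c_1 = σ_1/2 = -13/4, d_1 = (σ_2 - σ_1)/(6h_1) = 1/4. So S'(1) = 5.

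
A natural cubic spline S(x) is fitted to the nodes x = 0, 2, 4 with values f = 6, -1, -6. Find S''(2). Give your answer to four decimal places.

0.7500

With m_i denoting the second derivative at x_i, h_i = 2, 2, and Δ_i = (y_(i+1) − y_i)/h_i = -7/2, -5/2:
  2·m_0 + 8·m_1 + 2·m_2 = 6(Δ_1 - Δ_0) = 6
Natural end conditions: m_0 = m_2 = 0.
Solving the tridiagonal system: m_0 = 0, m_1 = 3/4, m_2 = 0.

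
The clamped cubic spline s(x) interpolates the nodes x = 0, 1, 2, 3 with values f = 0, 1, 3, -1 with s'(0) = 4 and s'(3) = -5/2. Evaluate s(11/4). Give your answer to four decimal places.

Put M_i = s'' at the i-th knot. Here h = (1, 1, 1) and Δ = (1, 2, -4), so the interior equations h_(i-1)·M_(i-1) + 2(h_(i-1)+h_i)·M_i + h_i·M_(i+1) = 6(Δ_i − Δ_(i-1)) read
  1·M_0 + 4·M_1 + 1·M_2 = 6(Δ_1 - Δ_0) = 6
  1·M_1 + 4·M_2 + 1·M_3 = 6(Δ_2 - Δ_1) = -36
Clamped end conditions give two more equations: 2h_0·M_0 + h_0·M_1 = 6(Δ_0 - s'(0)) = -18 and h_2·M_2 + 2h_2·M_3 = 6(s'(3) - Δ_2) = 9.
Solving: M_0 = -197/15, M_1 = 124/15, M_2 = -209/15, M_3 = 172/15.
On [2, 3], s(x) = 3 - 19/15·(x - 2) - 209/30·(x - 2)² + 127/30·(x - 2)³.
With (x - 2) = 3/4: s(11/4) = -53/640.

-0.0828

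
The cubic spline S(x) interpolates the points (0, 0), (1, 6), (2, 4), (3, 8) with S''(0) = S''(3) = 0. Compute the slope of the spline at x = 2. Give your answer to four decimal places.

-0.2667

With M_i denoting the second derivative at x_i, h_i = 1, 1, 1, and Δ_i = (y_(i+1) − y_i)/h_i = 6, -2, 4:
  1·M_0 + 4·M_1 + 1·M_2 = 6(Δ_1 - Δ_0) = -48
  1·M_1 + 4·M_2 + 1·M_3 = 6(Δ_2 - Δ_1) = 36
Natural end conditions: M_0 = M_3 = 0.
Solving: M_0 = 0, M_1 = -76/5, M_2 = 64/5, M_3 = 0.
On [2, 3], S'(x) = b_2 + 2c_2·(x - 2) + 3d_2·(x - 2)² with b_2 = Δ_2 - h_2(2M_2 + M_3)/6 = -4/15, c_2 = M_2/2 = 32/5, d_2 = (M_3 - M_2)/(6h_2) = -32/15. So S'(2) = -4/15.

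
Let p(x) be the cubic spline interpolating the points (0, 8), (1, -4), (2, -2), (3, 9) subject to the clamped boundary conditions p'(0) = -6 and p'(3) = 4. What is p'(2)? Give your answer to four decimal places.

Put σ_i = p'' at the i-th knot. Here h = (1, 1, 1) and Δ = (-12, 2, 11), so the interior equations h_(i-1)·σ_(i-1) + 2(h_(i-1)+h_i)·σ_i + h_i·σ_(i+1) = 6(Δ_i − Δ_(i-1)) read
  1·σ_0 + 4·σ_1 + 1·σ_2 = 6(Δ_1 - Δ_0) = 84
  1·σ_1 + 4·σ_2 + 1·σ_3 = 6(Δ_2 - Δ_1) = 54
Clamped end conditions give two more equations: 2h_0·σ_0 + h_0·σ_1 = 6(Δ_0 - p'(0)) = -36 and h_2·σ_2 + 2h_2·σ_3 = 6(p'(3) - Δ_2) = -42.
Forward elimination and back-substitution give σ_0 = -458/15, σ_1 = 376/15, σ_2 = 214/15, σ_3 = -422/15.
On [2, 3], p'(x) = b_2 + 2c_2·(x - 2) + 3d_2·(x - 2)² with b_2 = Δ_2 - h_2(2σ_2 + σ_3)/6 = 164/15, c_2 = σ_2/2 = 107/15, d_2 = (σ_3 - σ_2)/(6h_2) = -106/15. So p'(2) = 164/15.

10.9333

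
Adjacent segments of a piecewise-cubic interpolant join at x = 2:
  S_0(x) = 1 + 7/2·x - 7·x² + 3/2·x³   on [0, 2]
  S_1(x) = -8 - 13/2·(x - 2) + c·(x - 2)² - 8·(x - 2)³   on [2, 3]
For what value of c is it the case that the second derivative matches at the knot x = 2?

S_0''(x) = -14 + 9·x, so S_0''(2) = 4. On the right, S_1''(2) = 2c, so c = 2.

2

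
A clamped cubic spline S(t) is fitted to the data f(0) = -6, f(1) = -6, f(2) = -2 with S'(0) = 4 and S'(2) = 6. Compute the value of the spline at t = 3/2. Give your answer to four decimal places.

-4.6875

Let M_i = S''(x_i). Step sizes h_i = 1, 1; slopes of the chords Δ_i = (y_(i+1) - y_i)/h_i = 0, 4.
  1·M_0 + 4·M_1 + 1·M_2 = 6(Δ_1 - Δ_0) = 24
Clamped end conditions give two more equations: 2h_0·M_0 + h_0·M_1 = 6(Δ_0 - S'(0)) = -24 and h_1·M_1 + 2h_1·M_2 = 6(S'(2) - Δ_1) = 12.
Forward elimination and back-substitution give M_0 = -17, M_1 = 10, M_2 = 1.
On [1, 2], S(t) = -6 + 1/2·(t - 1) + 5·(t - 1)² - 3/2·(t - 1)³.
With (t - 1) = 1/2: S(3/2) = -75/16.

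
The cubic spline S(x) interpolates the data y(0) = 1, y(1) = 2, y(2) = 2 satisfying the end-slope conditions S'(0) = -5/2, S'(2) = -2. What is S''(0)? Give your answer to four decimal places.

Put M_i = S'' at the i-th knot. Here h = (1, 1) and Δ = (1, 0), so the interior equations h_(i-1)·M_(i-1) + 2(h_(i-1)+h_i)·M_i + h_i·M_(i+1) = 6(Δ_i − Δ_(i-1)) read
  1·M_0 + 4·M_1 + 1·M_2 = 6(Δ_1 - Δ_0) = -6
Clamped end conditions give two more equations: 2h_0·M_0 + h_0·M_1 = 6(Δ_0 - S'(0)) = 21 and h_1·M_1 + 2h_1·M_2 = 6(S'(2) - Δ_1) = -12.
Forward elimination and back-substitution give M_0 = 49/4, M_1 = -7/2, M_2 = -17/4.

12.2500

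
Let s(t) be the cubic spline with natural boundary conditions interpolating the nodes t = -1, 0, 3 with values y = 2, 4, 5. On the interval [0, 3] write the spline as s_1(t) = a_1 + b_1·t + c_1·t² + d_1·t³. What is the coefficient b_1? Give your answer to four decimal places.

Write M_i for s''(x_i). With h_i = 1, 3 and divided differences Δ_i = 2, 1/3, the continuity of s' gives the tridiagonal system
  1·M_0 + 8·M_1 + 3·M_2 = 6(Δ_1 - Δ_0) = -10
Natural end conditions: M_0 = M_2 = 0.
Hence M_0 = 0, M_1 = -5/4, M_2 = 0.
On [0, 3], with s_1(t) = a_1 + b_1·t + c_1·t² + d_1·t³: c_1 = M_1/2 = -5/8, d_1 = (M_2 - M_1)/(6h_1) = 5/72, b_1 = Δ_1 - h_1(2M_1 + M_2)/6 = 19/12.

1.5833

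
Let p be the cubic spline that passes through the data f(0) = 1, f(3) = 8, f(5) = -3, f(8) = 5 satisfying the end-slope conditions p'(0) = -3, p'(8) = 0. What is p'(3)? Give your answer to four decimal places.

With σ_i denoting the second derivative at x_i, h_i = 3, 2, 3, and Δ_i = (y_(i+1) − y_i)/h_i = 7/3, -11/2, 8/3:
  3·σ_0 + 10·σ_1 + 2·σ_2 = 6(Δ_1 - Δ_0) = -47
  2·σ_1 + 10·σ_2 + 3·σ_3 = 6(Δ_2 - Δ_1) = 49
Clamped end conditions give two more equations: 2h_0·σ_0 + h_0·σ_1 = 6(Δ_0 - p'(0)) = 32 and h_2·σ_2 + 2h_2·σ_3 = 6(p'(8) - Δ_2) = -16.
Solving the tridiagonal system: σ_0 = 2755/273, σ_1 = -866/91, σ_2 = 814/91, σ_3 = -1949/273.
On [3, 5], p'(x) = b_1 + 2c_1·(x - 3) + 3d_1·(x - 3)² with b_1 = Δ_1 - h_1(2σ_1 + σ_2)/6 = -389/182, c_1 = σ_1/2 = -433/91, d_1 = (σ_2 - σ_1)/(6h_1) = 20/13. So p'(3) = -389/182.

-2.1374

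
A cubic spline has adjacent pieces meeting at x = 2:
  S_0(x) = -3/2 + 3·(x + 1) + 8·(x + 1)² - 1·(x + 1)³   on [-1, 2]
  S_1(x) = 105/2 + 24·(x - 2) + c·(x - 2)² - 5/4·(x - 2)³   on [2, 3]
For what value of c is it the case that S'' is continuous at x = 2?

-1

S_0''(x) = 16 - 6·(x + 1), so S_0''(2) = -2. On the right, S_1''(2) = 2c, so c = -1.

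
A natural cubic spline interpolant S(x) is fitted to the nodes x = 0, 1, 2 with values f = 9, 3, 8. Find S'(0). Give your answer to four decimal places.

Let M_i = S''(x_i). Step sizes h_i = 1, 1; slopes of the chords Δ_i = (y_(i+1) - y_i)/h_i = -6, 5.
  1·M_0 + 4·M_1 + 1·M_2 = 6(Δ_1 - Δ_0) = 66
Natural end conditions: M_0 = M_2 = 0.
Solving the tridiagonal system: M_0 = 0, M_1 = 33/2, M_2 = 0.
On [0, 1], S'(x) = b_0 + 2c_0·x + 3d_0·x² with b_0 = Δ_0 - h_0(2M_0 + M_1)/6 = -35/4, c_0 = M_0/2 = 0, d_0 = (M_1 - M_0)/(6h_0) = 11/4. So S'(0) = -35/4.

-8.7500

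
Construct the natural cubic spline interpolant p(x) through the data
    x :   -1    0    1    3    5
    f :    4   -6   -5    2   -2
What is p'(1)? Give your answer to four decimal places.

4.1250

Let σ_i = p''(x_i). Step sizes h_i = 1, 1, 2, 2; slopes of the chords Δ_i = (y_(i+1) - y_i)/h_i = -10, 1, 7/2, -2.
  1·σ_0 + 4·σ_1 + 1·σ_2 = 6(Δ_1 - Δ_0) = 66
  1·σ_1 + 6·σ_2 + 2·σ_3 = 6(Δ_2 - Δ_1) = 15
  2·σ_2 + 8·σ_3 + 2·σ_4 = 6(Δ_3 - Δ_2) = -33
Natural end conditions: σ_0 = σ_4 = 0.
Forward elimination and back-substitution give σ_0 = 0, σ_1 = 453/28, σ_2 = 9/7, σ_3 = -249/56, σ_4 = 0.
On [1, 3], p'(x) = b_2 + 2c_2·(x - 1) + 3d_2·(x - 1)² with b_2 = Δ_2 - h_2(2σ_2 + σ_3)/6 = 33/8, c_2 = σ_2/2 = 9/14, d_2 = (σ_3 - σ_2)/(6h_2) = -107/224. So p'(1) = 33/8.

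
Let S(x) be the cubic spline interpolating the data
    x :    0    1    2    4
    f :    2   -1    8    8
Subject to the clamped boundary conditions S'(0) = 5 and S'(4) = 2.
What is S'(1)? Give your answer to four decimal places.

1.1818

Put M_i = S'' at the i-th knot. Here h = (1, 1, 2) and Δ = (-3, 9, 0), so the interior equations h_(i-1)·M_(i-1) + 2(h_(i-1)+h_i)·M_i + h_i·M_(i+1) = 6(Δ_i − Δ_(i-1)) read
  1·M_0 + 4·M_1 + 1·M_2 = 6(Δ_1 - Δ_0) = 72
  1·M_1 + 6·M_2 + 2·M_3 = 6(Δ_2 - Δ_1) = -54
Clamped end conditions give two more equations: 2h_0·M_0 + h_0·M_1 = 6(Δ_0 - S'(0)) = -48 and h_2·M_2 + 2h_2·M_3 = 6(S'(4) - Δ_2) = 12.
Solving: M_0 = -444/11, M_1 = 360/11, M_2 = -204/11, M_3 = 135/11.
On [1, 2], S'(x) = b_1 + 2c_1·(x - 1) + 3d_1·(x - 1)² with b_1 = Δ_1 - h_1(2M_1 + M_2)/6 = 13/11, c_1 = M_1/2 = 180/11, d_1 = (M_2 - M_1)/(6h_1) = -94/11. So S'(1) = 13/11.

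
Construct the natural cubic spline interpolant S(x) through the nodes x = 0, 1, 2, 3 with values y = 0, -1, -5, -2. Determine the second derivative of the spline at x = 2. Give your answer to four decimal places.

12.4000

Put m_i = S'' at the i-th knot. Here h = (1, 1, 1) and Δ = (-1, -4, 3), so the interior equations h_(i-1)·m_(i-1) + 2(h_(i-1)+h_i)·m_i + h_i·m_(i+1) = 6(Δ_i − Δ_(i-1)) read
  1·m_0 + 4·m_1 + 1·m_2 = 6(Δ_1 - Δ_0) = -18
  1·m_1 + 4·m_2 + 1·m_3 = 6(Δ_2 - Δ_1) = 42
Natural end conditions: m_0 = m_3 = 0.
Hence m_0 = 0, m_1 = -38/5, m_2 = 62/5, m_3 = 0.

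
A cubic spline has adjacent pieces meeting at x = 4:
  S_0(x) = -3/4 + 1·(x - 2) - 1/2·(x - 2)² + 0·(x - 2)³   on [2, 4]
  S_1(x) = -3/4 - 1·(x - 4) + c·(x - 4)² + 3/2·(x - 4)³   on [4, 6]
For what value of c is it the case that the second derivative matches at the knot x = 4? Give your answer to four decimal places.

-0.5000

S_0''(x) = -1 + 0·(x - 2), so S_0''(4) = -1. On the right, S_1''(4) = 2c, so c = -1/2.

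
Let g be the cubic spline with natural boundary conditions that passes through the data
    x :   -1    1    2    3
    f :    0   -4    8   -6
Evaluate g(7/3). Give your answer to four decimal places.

6.0709

Put σ_i = g'' at the i-th knot. Here h = (2, 1, 1) and Δ = (-2, 12, -14), so the interior equations h_(i-1)·σ_(i-1) + 2(h_(i-1)+h_i)·σ_i + h_i·σ_(i+1) = 6(Δ_i − Δ_(i-1)) read
  2·σ_0 + 6·σ_1 + 1·σ_2 = 6(Δ_1 - Δ_0) = 84
  1·σ_1 + 4·σ_2 + 1·σ_3 = 6(Δ_2 - Δ_1) = -156
Natural end conditions: σ_0 = σ_3 = 0.
Forward elimination and back-substitution give σ_0 = 0, σ_1 = 492/23, σ_2 = -1020/23, σ_3 = 0.
On [2, 3], g(x) = 8 + 18/23·(x - 2) - 510/23·(x - 2)² + 170/23·(x - 2)³.
With (x - 2) = 1/3: g(7/3) = 3770/621.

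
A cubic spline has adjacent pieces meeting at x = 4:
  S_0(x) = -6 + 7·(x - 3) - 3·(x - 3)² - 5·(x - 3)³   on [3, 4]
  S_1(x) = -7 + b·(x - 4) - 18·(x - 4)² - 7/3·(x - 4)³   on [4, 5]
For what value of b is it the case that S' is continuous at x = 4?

-14

S_0'(x) = 7 - 6·(x - 3) - 15·(x - 3)², so S_0'(4) = -14. On the right, S_1'(4) = b, so b = -14.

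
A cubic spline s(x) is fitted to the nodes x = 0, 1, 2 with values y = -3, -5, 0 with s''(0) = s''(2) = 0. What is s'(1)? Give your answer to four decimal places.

1.5000

Put m_i = s'' at the i-th knot. Here h = (1, 1) and Δ = (-2, 5), so the interior equations h_(i-1)·m_(i-1) + 2(h_(i-1)+h_i)·m_i + h_i·m_(i+1) = 6(Δ_i − Δ_(i-1)) read
  1·m_0 + 4·m_1 + 1·m_2 = 6(Δ_1 - Δ_0) = 42
Natural end conditions: m_0 = m_2 = 0.
Solving: m_0 = 0, m_1 = 21/2, m_2 = 0.
On [1, 2], s'(x) = b_1 + 2c_1·(x - 1) + 3d_1·(x - 1)² with b_1 = Δ_1 - h_1(2m_1 + m_2)/6 = 3/2, c_1 = m_1/2 = 21/4, d_1 = (m_2 - m_1)/(6h_1) = -7/4. So s'(1) = 3/2.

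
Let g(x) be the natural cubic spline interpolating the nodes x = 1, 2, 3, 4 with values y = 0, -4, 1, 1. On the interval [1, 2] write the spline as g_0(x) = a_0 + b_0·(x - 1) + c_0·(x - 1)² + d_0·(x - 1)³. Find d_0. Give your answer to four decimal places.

2.7333

Let M_i = g''(x_i). Step sizes h_i = 1, 1, 1; slopes of the chords Δ_i = (y_(i+1) - y_i)/h_i = -4, 5, 0.
  1·M_0 + 4·M_1 + 1·M_2 = 6(Δ_1 - Δ_0) = 54
  1·M_1 + 4·M_2 + 1·M_3 = 6(Δ_2 - Δ_1) = -30
Natural end conditions: M_0 = M_3 = 0.
Forward elimination and back-substitution give M_0 = 0, M_1 = 82/5, M_2 = -58/5, M_3 = 0.
On [1, 2], with g_0(x) = a_0 + b_0·(x - 1) + c_0·(x - 1)² + d_0·(x - 1)³: c_0 = M_0/2 = 0, d_0 = (M_1 - M_0)/(6h_0) = 41/15, b_0 = Δ_0 - h_0(2M_0 + M_1)/6 = -101/15.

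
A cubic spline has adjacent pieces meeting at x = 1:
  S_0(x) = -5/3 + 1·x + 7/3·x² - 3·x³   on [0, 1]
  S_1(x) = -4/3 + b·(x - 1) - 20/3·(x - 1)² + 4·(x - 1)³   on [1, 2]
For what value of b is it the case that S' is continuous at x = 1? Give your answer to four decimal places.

S_0'(x) = 1 + 14/3·x - 9·x², so S_0'(1) = -10/3. On the right, S_1'(1) = b, so b = -10/3.

-3.3333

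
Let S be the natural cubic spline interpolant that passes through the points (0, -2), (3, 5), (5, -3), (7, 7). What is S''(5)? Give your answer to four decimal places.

Put σ_i = S'' at the i-th knot. Here h = (3, 2, 2) and Δ = (7/3, -4, 5), so the interior equations h_(i-1)·σ_(i-1) + 2(h_(i-1)+h_i)·σ_i + h_i·σ_(i+1) = 6(Δ_i − Δ_(i-1)) read
  3·σ_0 + 10·σ_1 + 2·σ_2 = 6(Δ_1 - Δ_0) = -38
  2·σ_1 + 8·σ_2 + 2·σ_3 = 6(Δ_2 - Δ_1) = 54
Natural end conditions: σ_0 = σ_3 = 0.
Hence σ_0 = 0, σ_1 = -103/19, σ_2 = 154/19, σ_3 = 0.

8.1053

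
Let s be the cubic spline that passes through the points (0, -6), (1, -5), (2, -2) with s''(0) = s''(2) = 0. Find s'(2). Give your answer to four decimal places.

With M_i denoting the second derivative at x_i, h_i = 1, 1, and Δ_i = (y_(i+1) − y_i)/h_i = 1, 3:
  1·M_0 + 4·M_1 + 1·M_2 = 6(Δ_1 - Δ_0) = 12
Natural end conditions: M_0 = M_2 = 0.
Solving the tridiagonal system: M_0 = 0, M_1 = 3, M_2 = 0.
On [1, 2], s'(x) = b_1 + 2c_1·(x - 1) + 3d_1·(x - 1)² with b_1 = Δ_1 - h_1(2M_1 + M_2)/6 = 2, c_1 = M_1/2 = 3/2, d_1 = (M_2 - M_1)/(6h_1) = -1/2. So s'(2) = 7/2.

3.5000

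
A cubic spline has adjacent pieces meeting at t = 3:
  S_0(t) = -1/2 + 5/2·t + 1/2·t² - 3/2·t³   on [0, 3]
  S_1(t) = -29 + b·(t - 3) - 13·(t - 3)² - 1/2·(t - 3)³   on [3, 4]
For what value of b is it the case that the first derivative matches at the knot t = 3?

S_0'(t) = 5/2 + 1·t - 9/2·t², so S_0'(3) = -35. On the right, S_1'(3) = b, so b = -35.

-35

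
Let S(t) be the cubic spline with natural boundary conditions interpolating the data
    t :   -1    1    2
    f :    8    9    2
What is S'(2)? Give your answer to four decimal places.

Write m_i for S''(x_i). With h_i = 2, 1 and divided differences Δ_i = 1/2, -7, the continuity of S' gives the tridiagonal system
  2·m_0 + 6·m_1 + 1·m_2 = 6(Δ_1 - Δ_0) = -45
Natural end conditions: m_0 = m_2 = 0.
Solving the tridiagonal system: m_0 = 0, m_1 = -15/2, m_2 = 0.
On [1, 2], S'(t) = b_1 + 2c_1·(t - 1) + 3d_1·(t - 1)² with b_1 = Δ_1 - h_1(2m_1 + m_2)/6 = -9/2, c_1 = m_1/2 = -15/4, d_1 = (m_2 - m_1)/(6h_1) = 5/4. So S'(2) = -33/4.

-8.2500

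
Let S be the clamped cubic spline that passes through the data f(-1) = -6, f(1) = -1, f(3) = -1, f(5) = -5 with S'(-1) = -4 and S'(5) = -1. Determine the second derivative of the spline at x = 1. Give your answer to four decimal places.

-4.7000

Let M_i = S''(x_i). Step sizes h_i = 2, 2, 2; slopes of the chords Δ_i = (y_(i+1) - y_i)/h_i = 5/2, 0, -2.
  2·M_0 + 8·M_1 + 2·M_2 = 6(Δ_1 - Δ_0) = -15
  2·M_1 + 8·M_2 + 2·M_3 = 6(Δ_2 - Δ_1) = -12
Clamped end conditions give two more equations: 2h_0·M_0 + h_0·M_1 = 6(Δ_0 - S'(-1)) = 39 and h_2·M_2 + 2h_2·M_3 = 6(S'(5) - Δ_2) = 6.
Solving: M_0 = 121/10, M_1 = -47/10, M_2 = -4/5, M_3 = 19/10.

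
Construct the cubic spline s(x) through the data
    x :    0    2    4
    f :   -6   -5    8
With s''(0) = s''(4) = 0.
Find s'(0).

Put m_i = s'' at the i-th knot. Here h = (2, 2) and Δ = (1/2, 13/2), so the interior equations h_(i-1)·m_(i-1) + 2(h_(i-1)+h_i)·m_i + h_i·m_(i+1) = 6(Δ_i − Δ_(i-1)) read
  2·m_0 + 8·m_1 + 2·m_2 = 6(Δ_1 - Δ_0) = 36
Natural end conditions: m_0 = m_2 = 0.
Hence m_0 = 0, m_1 = 9/2, m_2 = 0.
On [0, 2], s'(x) = b_0 + 2c_0·x + 3d_0·x² with b_0 = Δ_0 - h_0(2m_0 + m_1)/6 = -1, c_0 = m_0/2 = 0, d_0 = (m_1 - m_0)/(6h_0) = 3/8. So s'(0) = -1.

-1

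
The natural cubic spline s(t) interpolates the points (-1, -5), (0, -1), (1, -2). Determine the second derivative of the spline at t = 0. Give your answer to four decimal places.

-7.5000

Write σ_i for s''(x_i). With h_i = 1, 1 and divided differences Δ_i = 4, -1, the continuity of s' gives the tridiagonal system
  1·σ_0 + 4·σ_1 + 1·σ_2 = 6(Δ_1 - Δ_0) = -30
Natural end conditions: σ_0 = σ_2 = 0.
Solving: σ_0 = 0, σ_1 = -15/2, σ_2 = 0.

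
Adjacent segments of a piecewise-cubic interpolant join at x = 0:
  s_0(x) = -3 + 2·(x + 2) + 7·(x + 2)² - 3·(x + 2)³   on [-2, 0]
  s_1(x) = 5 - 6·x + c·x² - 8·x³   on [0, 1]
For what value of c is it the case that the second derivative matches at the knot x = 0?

-11

s_0''(x) = 14 - 18·(x + 2), so s_0''(0) = -22. On the right, s_1''(0) = 2c, so c = -11.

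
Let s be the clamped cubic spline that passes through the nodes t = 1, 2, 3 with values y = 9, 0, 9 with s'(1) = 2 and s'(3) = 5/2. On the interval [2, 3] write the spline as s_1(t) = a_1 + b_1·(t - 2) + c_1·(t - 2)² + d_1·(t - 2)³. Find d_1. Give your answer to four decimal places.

With M_i denoting the second derivative at x_i, h_i = 1, 1, and Δ_i = (y_(i+1) − y_i)/h_i = -9, 9:
  1·M_0 + 4·M_1 + 1·M_2 = 6(Δ_1 - Δ_0) = 108
Clamped end conditions give two more equations: 2h_0·M_0 + h_0·M_1 = 6(Δ_0 - s'(1)) = -66 and h_1·M_1 + 2h_1·M_2 = 6(s'(3) - Δ_1) = -39.
Forward elimination and back-substitution give M_0 = -239/4, M_1 = 107/2, M_2 = -185/4.
On [2, 3], with s_1(t) = a_1 + b_1·(t - 2) + c_1·(t - 2)² + d_1·(t - 2)³: c_1 = M_1/2 = 107/4, d_1 = (M_2 - M_1)/(6h_1) = -133/8, b_1 = Δ_1 - h_1(2M_1 + M_2)/6 = -9/8.

-16.6250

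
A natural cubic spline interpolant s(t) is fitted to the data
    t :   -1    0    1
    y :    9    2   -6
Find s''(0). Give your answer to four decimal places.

-1.5000

Let M_i = s''(x_i). Step sizes h_i = 1, 1; slopes of the chords Δ_i = (y_(i+1) - y_i)/h_i = -7, -8.
  1·M_0 + 4·M_1 + 1·M_2 = 6(Δ_1 - Δ_0) = -6
Natural end conditions: M_0 = M_2 = 0.
Forward elimination and back-substitution give M_0 = 0, M_1 = -3/2, M_2 = 0.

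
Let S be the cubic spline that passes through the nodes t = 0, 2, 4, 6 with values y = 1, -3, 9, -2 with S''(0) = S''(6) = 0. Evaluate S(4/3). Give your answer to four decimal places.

-3.8148

Write σ_i for S''(x_i). With h_i = 2, 2, 2 and divided differences Δ_i = -2, 6, -11/2, the continuity of S' gives the tridiagonal system
  2·σ_0 + 8·σ_1 + 2·σ_2 = 6(Δ_1 - Δ_0) = 48
  2·σ_1 + 8·σ_2 + 2·σ_3 = 6(Δ_2 - Δ_1) = -69
Natural end conditions: σ_0 = σ_3 = 0.
Solving: σ_0 = 0, σ_1 = 87/10, σ_2 = -54/5, σ_3 = 0.
On [0, 2], S(t) = 1 - 49/10·t + 0·t² + 29/40·t³.
With t = 4/3: S(4/3) = -103/27.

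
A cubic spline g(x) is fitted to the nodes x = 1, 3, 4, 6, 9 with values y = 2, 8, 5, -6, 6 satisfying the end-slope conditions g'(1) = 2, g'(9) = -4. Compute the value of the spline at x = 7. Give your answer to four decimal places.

Write M_i for g''(x_i). With h_i = 2, 1, 2, 3 and divided differences Δ_i = 3, -3, -11/2, 4, the continuity of g' gives the tridiagonal system
  2·M_0 + 6·M_1 + 1·M_2 = 6(Δ_1 - Δ_0) = -36
  1·M_1 + 6·M_2 + 2·M_3 = 6(Δ_2 - Δ_1) = -15
  2·M_2 + 10·M_3 + 3·M_4 = 6(Δ_3 - Δ_2) = 57
Clamped end conditions give two more equations: 2h_0·M_0 + h_0·M_1 = 6(Δ_0 - g'(1)) = 6 and h_3·M_3 + 2h_3·M_4 = 6(g'(9) - Δ_3) = -48.
Forward elimination and back-substitution give M_0 = 741/151, M_1 = -1029/151, M_2 = -744/151, M_3 = 1614/151, M_4 = -2015/151.
On [6, 9], g(x) = -6 - 5/302·(x - 6) + 807/151·(x - 6)² - 3629/2718·(x - 6)³.
With (x - 6) = 1: g(7) = -2728/1359.

-2.0074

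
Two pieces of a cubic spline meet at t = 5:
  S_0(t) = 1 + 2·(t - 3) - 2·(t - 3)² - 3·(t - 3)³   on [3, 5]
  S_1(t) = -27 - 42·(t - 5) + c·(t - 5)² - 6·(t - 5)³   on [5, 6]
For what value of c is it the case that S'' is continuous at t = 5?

-20

S_0''(t) = -4 - 18·(t - 3), so S_0''(5) = -40. On the right, S_1''(5) = 2c, so c = -20.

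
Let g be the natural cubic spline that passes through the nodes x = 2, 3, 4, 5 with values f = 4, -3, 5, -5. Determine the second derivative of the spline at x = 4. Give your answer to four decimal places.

Put M_i = g'' at the i-th knot. Here h = (1, 1, 1) and Δ = (-7, 8, -10), so the interior equations h_(i-1)·M_(i-1) + 2(h_(i-1)+h_i)·M_i + h_i·M_(i+1) = 6(Δ_i − Δ_(i-1)) read
  1·M_0 + 4·M_1 + 1·M_2 = 6(Δ_1 - Δ_0) = 90
  1·M_1 + 4·M_2 + 1·M_3 = 6(Δ_2 - Δ_1) = -108
Natural end conditions: M_0 = M_3 = 0.
Hence M_0 = 0, M_1 = 156/5, M_2 = -174/5, M_3 = 0.

-34.8000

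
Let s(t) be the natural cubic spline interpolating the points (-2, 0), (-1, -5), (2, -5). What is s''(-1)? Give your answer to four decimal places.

Put M_i = s'' at the i-th knot. Here h = (1, 3) and Δ = (-5, 0), so the interior equations h_(i-1)·M_(i-1) + 2(h_(i-1)+h_i)·M_i + h_i·M_(i+1) = 6(Δ_i − Δ_(i-1)) read
  1·M_0 + 8·M_1 + 3·M_2 = 6(Δ_1 - Δ_0) = 30
Natural end conditions: M_0 = M_2 = 0.
Solving: M_0 = 0, M_1 = 15/4, M_2 = 0.

3.7500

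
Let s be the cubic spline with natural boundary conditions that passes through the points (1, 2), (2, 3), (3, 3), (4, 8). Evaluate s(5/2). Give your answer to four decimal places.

2.7000

Put M_i = s'' at the i-th knot. Here h = (1, 1, 1) and Δ = (1, 0, 5), so the interior equations h_(i-1)·M_(i-1) + 2(h_(i-1)+h_i)·M_i + h_i·M_(i+1) = 6(Δ_i − Δ_(i-1)) read
  1·M_0 + 4·M_1 + 1·M_2 = 6(Δ_1 - Δ_0) = -6
  1·M_1 + 4·M_2 + 1·M_3 = 6(Δ_2 - Δ_1) = 30
Natural end conditions: M_0 = M_3 = 0.
Hence M_0 = 0, M_1 = -18/5, M_2 = 42/5, M_3 = 0.
On [2, 3], s(x) = 3 - 1/5·(x - 2) - 9/5·(x - 2)² + 2·(x - 2)³.
With (x - 2) = 1/2: s(5/2) = 27/10.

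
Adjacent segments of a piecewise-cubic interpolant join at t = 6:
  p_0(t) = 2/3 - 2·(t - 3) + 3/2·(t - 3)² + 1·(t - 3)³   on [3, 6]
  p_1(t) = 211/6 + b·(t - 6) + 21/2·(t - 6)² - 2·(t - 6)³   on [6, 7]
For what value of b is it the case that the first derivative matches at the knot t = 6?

34

p_0'(t) = -2 + 3·(t - 3) + 3·(t - 3)², so p_0'(6) = 34. On the right, p_1'(6) = b, so b = 34.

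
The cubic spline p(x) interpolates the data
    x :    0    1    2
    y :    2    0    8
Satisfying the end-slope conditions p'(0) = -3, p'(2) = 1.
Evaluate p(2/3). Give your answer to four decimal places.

-0.4444

Write m_i for p''(x_i). With h_i = 1, 1 and divided differences Δ_i = -2, 8, the continuity of p' gives the tridiagonal system
  1·m_0 + 4·m_1 + 1·m_2 = 6(Δ_1 - Δ_0) = 60
Clamped end conditions give two more equations: 2h_0·m_0 + h_0·m_1 = 6(Δ_0 - p'(0)) = 6 and h_1·m_1 + 2h_1·m_2 = 6(p'(2) - Δ_1) = -42.
Solving the tridiagonal system: m_0 = -10, m_1 = 26, m_2 = -34.
On [0, 1], p(x) = 2 - 3·x - 5·x² + 6·x³.
With x = 2/3: p(2/3) = -4/9.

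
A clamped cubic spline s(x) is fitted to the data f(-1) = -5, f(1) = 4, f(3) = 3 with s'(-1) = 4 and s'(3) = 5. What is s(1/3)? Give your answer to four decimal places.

Let M_i = s''(x_i). Step sizes h_i = 2, 2; slopes of the chords Δ_i = (y_(i+1) - y_i)/h_i = 9/2, -1/2.
  2·M_0 + 8·M_1 + 2·M_2 = 6(Δ_1 - Δ_0) = -30
Clamped end conditions give two more equations: 2h_0·M_0 + h_0·M_1 = 6(Δ_0 - s'(-1)) = 3 and h_1·M_1 + 2h_1·M_2 = 6(s'(3) - Δ_1) = 33.
Hence M_0 = 19/4, M_1 = -8, M_2 = 49/4.
On [-1, 1], s(x) = -5 + 4·(x + 1) + 19/8·(x + 1)² - 17/16·(x + 1)³.
With (x + 1) = 4/3: s(1/3) = 55/27.

2.0370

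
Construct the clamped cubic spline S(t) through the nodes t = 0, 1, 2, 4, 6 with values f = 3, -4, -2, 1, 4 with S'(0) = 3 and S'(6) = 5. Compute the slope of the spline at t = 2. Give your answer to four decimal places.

4.6667

Let σ_i = S''(x_i). Step sizes h_i = 1, 1, 2, 2; slopes of the chords Δ_i = (y_(i+1) - y_i)/h_i = -7, 2, 3/2, 3/2.
  1·σ_0 + 4·σ_1 + 1·σ_2 = 6(Δ_1 - Δ_0) = 54
  1·σ_1 + 6·σ_2 + 2·σ_3 = 6(Δ_2 - Δ_1) = -3
  2·σ_2 + 8·σ_3 + 2·σ_4 = 6(Δ_3 - Δ_2) = 0
Clamped end conditions give two more equations: 2h_0·σ_0 + h_0·σ_1 = 6(Δ_0 - S'(0)) = -60 and h_3·σ_3 + 2h_3·σ_4 = 6(S'(6) - Δ_3) = 21.
Forward elimination and back-substitution give σ_0 = -128/3, σ_1 = 76/3, σ_2 = -14/3, σ_3 = -1/6, σ_4 = 16/3.
On [2, 4], S'(t) = b_2 + 2c_2·(t - 2) + 3d_2·(t - 2)² with b_2 = Δ_2 - h_2(2σ_2 + σ_3)/6 = 14/3, c_2 = σ_2/2 = -7/3, d_2 = (σ_3 - σ_2)/(6h_2) = 3/8. So S'(2) = 14/3.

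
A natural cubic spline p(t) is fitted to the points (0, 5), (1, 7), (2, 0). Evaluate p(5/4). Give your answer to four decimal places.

5.9883

Put m_i = p'' at the i-th knot. Here h = (1, 1) and Δ = (2, -7), so the interior equations h_(i-1)·m_(i-1) + 2(h_(i-1)+h_i)·m_i + h_i·m_(i+1) = 6(Δ_i − Δ_(i-1)) read
  1·m_0 + 4·m_1 + 1·m_2 = 6(Δ_1 - Δ_0) = -54
Natural end conditions: m_0 = m_2 = 0.
Solving: m_0 = 0, m_1 = -27/2, m_2 = 0.
On [1, 2], p(t) = 7 - 5/2·(t - 1) - 27/4·(t - 1)² + 9/4·(t - 1)³.
With (t - 1) = 1/4: p(5/4) = 1533/256.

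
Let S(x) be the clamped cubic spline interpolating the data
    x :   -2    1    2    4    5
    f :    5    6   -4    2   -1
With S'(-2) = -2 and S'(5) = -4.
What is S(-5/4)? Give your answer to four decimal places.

5.5401

With M_i denoting the second derivative at x_i, h_i = 3, 1, 2, 1, and Δ_i = (y_(i+1) − y_i)/h_i = 1/3, -10, 3, -3:
  3·M_0 + 8·M_1 + 1·M_2 = 6(Δ_1 - Δ_0) = -62
  1·M_1 + 6·M_2 + 2·M_3 = 6(Δ_2 - Δ_1) = 78
  2·M_2 + 6·M_3 + 1·M_4 = 6(Δ_3 - Δ_2) = -36
Clamped end conditions give two more equations: 2h_0·M_0 + h_0·M_1 = 6(Δ_0 - S'(-2)) = 14 and h_3·M_3 + 2h_3·M_4 = 6(S'(5) - Δ_3) = -6.
Forward elimination and back-substitution give M_0 = 1675/183, M_1 = -832/61, M_2 = 1199/61, M_3 = -802/61, M_4 = 218/61.
On [-2, 1], S(x) = 5 - 2·(x + 2) + 1675/366·(x + 2)² - 4171/3294·(x + 2)³.
With (x + 2) = 3/4: S(-5/4) = 43257/7808.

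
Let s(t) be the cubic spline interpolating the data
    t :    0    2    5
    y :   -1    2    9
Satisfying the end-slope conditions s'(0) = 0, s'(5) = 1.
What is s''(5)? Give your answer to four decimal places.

With M_i denoting the second derivative at x_i, h_i = 2, 3, and Δ_i = (y_(i+1) − y_i)/h_i = 3/2, 7/3:
  2·M_0 + 10·M_1 + 3·M_2 = 6(Δ_1 - Δ_0) = 5
Clamped end conditions give two more equations: 2h_0·M_0 + h_0·M_1 = 6(Δ_0 - s'(0)) = 9 and h_1·M_1 + 2h_1·M_2 = 6(s'(5) - Δ_1) = -8.
Solving: M_0 = 39/20, M_1 = 3/5, M_2 = -49/30.

-1.6333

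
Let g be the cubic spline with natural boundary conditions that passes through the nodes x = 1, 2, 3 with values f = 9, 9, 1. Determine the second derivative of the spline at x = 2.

-12

With σ_i denoting the second derivative at x_i, h_i = 1, 1, and Δ_i = (y_(i+1) − y_i)/h_i = 0, -8:
  1·σ_0 + 4·σ_1 + 1·σ_2 = 6(Δ_1 - Δ_0) = -48
Natural end conditions: σ_0 = σ_2 = 0.
Solving: σ_0 = 0, σ_1 = -12, σ_2 = 0.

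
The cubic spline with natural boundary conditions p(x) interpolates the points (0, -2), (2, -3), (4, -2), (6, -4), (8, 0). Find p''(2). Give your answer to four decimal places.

1.2857

Write M_i for p''(x_i). With h_i = 2, 2, 2, 2 and divided differences Δ_i = -1/2, 1/2, -1, 2, the continuity of p' gives the tridiagonal system
  2·M_0 + 8·M_1 + 2·M_2 = 6(Δ_1 - Δ_0) = 6
  2·M_1 + 8·M_2 + 2·M_3 = 6(Δ_2 - Δ_1) = -9
  2·M_2 + 8·M_3 + 2·M_4 = 6(Δ_3 - Δ_2) = 18
Natural end conditions: M_0 = M_4 = 0.
Hence M_0 = 0, M_1 = 9/7, M_2 = -15/7, M_3 = 39/14, M_4 = 0.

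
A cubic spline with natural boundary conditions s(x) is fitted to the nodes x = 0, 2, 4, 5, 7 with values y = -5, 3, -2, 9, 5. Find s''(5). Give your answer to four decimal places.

Put M_i = s'' at the i-th knot. Here h = (2, 2, 1, 2) and Δ = (4, -5/2, 11, -2), so the interior equations h_(i-1)·M_(i-1) + 2(h_(i-1)+h_i)·M_i + h_i·M_(i+1) = 6(Δ_i − Δ_(i-1)) read
  2·M_0 + 8·M_1 + 2·M_2 = 6(Δ_1 - Δ_0) = -39
  2·M_1 + 6·M_2 + 1·M_3 = 6(Δ_2 - Δ_1) = 81
  1·M_2 + 6·M_3 + 2·M_4 = 6(Δ_3 - Δ_2) = -78
Natural end conditions: M_0 = M_4 = 0.
Hence M_0 = 0, M_1 = -2493/256, M_2 = 1245/64, M_3 = -2079/128, M_4 = 0.

-16.2422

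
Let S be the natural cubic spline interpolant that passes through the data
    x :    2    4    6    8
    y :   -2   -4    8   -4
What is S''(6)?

With m_i denoting the second derivative at x_i, h_i = 2, 2, 2, and Δ_i = (y_(i+1) − y_i)/h_i = -1, 6, -6:
  2·m_0 + 8·m_1 + 2·m_2 = 6(Δ_1 - Δ_0) = 42
  2·m_1 + 8·m_2 + 2·m_3 = 6(Δ_2 - Δ_1) = -72
Natural end conditions: m_0 = m_3 = 0.
Solving the tridiagonal system: m_0 = 0, m_1 = 8, m_2 = -11, m_3 = 0.

-11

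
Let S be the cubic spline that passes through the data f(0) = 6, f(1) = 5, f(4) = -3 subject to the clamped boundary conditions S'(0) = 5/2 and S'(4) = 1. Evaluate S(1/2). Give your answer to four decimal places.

With σ_i denoting the second derivative at x_i, h_i = 1, 3, and Δ_i = (y_(i+1) − y_i)/h_i = -1, -8/3:
  1·σ_0 + 8·σ_1 + 3·σ_2 = 6(Δ_1 - Δ_0) = -10
Clamped end conditions give two more equations: 2h_0·σ_0 + h_0·σ_1 = 6(Δ_0 - S'(0)) = -21 and h_1·σ_1 + 2h_1·σ_2 = 6(S'(4) - Δ_1) = 22.
Forward elimination and back-substitution give σ_0 = -77/8, σ_1 = -7/4, σ_2 = 109/24.
On [0, 1], S(x) = 6 + 5/2·x - 77/16·x² + 21/16·x³.
With x = 1/2: S(1/2) = 795/128.

6.2109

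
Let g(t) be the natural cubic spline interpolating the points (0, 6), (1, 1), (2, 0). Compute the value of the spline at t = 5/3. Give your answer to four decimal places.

0.0370

Put σ_i = g'' at the i-th knot. Here h = (1, 1) and Δ = (-5, -1), so the interior equations h_(i-1)·σ_(i-1) + 2(h_(i-1)+h_i)·σ_i + h_i·σ_(i+1) = 6(Δ_i − Δ_(i-1)) read
  1·σ_0 + 4·σ_1 + 1·σ_2 = 6(Δ_1 - Δ_0) = 24
Natural end conditions: σ_0 = σ_2 = 0.
Solving the tridiagonal system: σ_0 = 0, σ_1 = 6, σ_2 = 0.
On [1, 2], g(t) = 1 - 3·(t - 1) + 3·(t - 1)² - 1·(t - 1)³.
With (t - 1) = 2/3: g(5/3) = 1/27.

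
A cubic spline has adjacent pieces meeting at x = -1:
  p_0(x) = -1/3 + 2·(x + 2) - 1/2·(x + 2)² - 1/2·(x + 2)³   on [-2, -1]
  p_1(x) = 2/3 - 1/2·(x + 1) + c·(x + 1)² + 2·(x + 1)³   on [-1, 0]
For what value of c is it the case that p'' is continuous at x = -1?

-2

p_0''(x) = -1 - 3·(x + 2), so p_0''(-1) = -4. On the right, p_1''(-1) = 2c, so c = -2.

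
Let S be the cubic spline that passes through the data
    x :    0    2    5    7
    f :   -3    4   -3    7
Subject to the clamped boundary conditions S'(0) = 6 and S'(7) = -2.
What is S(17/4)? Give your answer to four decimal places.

Let M_i = S''(x_i). Step sizes h_i = 2, 3, 2; slopes of the chords Δ_i = (y_(i+1) - y_i)/h_i = 7/2, -7/3, 5.
  2·M_0 + 10·M_1 + 3·M_2 = 6(Δ_1 - Δ_0) = -35
  3·M_1 + 10·M_2 + 2·M_3 = 6(Δ_2 - Δ_1) = 44
Clamped end conditions give two more equations: 2h_0·M_0 + h_0·M_1 = 6(Δ_0 - S'(0)) = -15 and h_2·M_2 + 2h_2·M_3 = 6(S'(7) - Δ_2) = -42.
Solving: M_0 = -65/96, M_1 = -295/48, M_2 = 445/48, M_3 = -1453/96.
On [2, 5], S(x) = 4 - 79/96·(x - 2) - 295/96·(x - 2)² + 185/216·(x - 2)³.
With (x - 2) = 9/4: S(17/4) = -935/256.

-3.6523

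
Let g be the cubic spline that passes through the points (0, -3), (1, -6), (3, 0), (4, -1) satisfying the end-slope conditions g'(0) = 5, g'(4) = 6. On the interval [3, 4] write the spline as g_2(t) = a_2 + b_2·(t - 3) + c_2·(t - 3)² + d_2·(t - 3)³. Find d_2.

7

Let σ_i = g''(x_i). Step sizes h_i = 1, 2, 1; slopes of the chords Δ_i = (y_(i+1) - y_i)/h_i = -3, 3, -1.
  1·σ_0 + 6·σ_1 + 2·σ_2 = 6(Δ_1 - Δ_0) = 36
  2·σ_1 + 6·σ_2 + 1·σ_3 = 6(Δ_2 - Δ_1) = -24
Clamped end conditions give two more equations: 2h_0·σ_0 + h_0·σ_1 = 6(Δ_0 - g'(0)) = -48 and h_2·σ_2 + 2h_2·σ_3 = 6(g'(4) - Δ_2) = 42.
Solving: σ_0 = -32, σ_1 = 16, σ_2 = -14, σ_3 = 28.
On [3, 4], with g_2(t) = a_2 + b_2·(t - 3) + c_2·(t - 3)² + d_2·(t - 3)³: c_2 = σ_2/2 = -7, d_2 = (σ_3 - σ_2)/(6h_2) = 7, b_2 = Δ_2 - h_2(2σ_2 + σ_3)/6 = -1.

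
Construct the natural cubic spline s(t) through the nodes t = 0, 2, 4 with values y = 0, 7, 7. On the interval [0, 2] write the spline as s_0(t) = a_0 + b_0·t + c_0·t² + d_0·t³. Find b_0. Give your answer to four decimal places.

4.3750

Let M_i = s''(x_i). Step sizes h_i = 2, 2; slopes of the chords Δ_i = (y_(i+1) - y_i)/h_i = 7/2, 0.
  2·M_0 + 8·M_1 + 2·M_2 = 6(Δ_1 - Δ_0) = -21
Natural end conditions: M_0 = M_2 = 0.
Forward elimination and back-substitution give M_0 = 0, M_1 = -21/8, M_2 = 0.
On [0, 2], with s_0(t) = a_0 + b_0·t + c_0·t² + d_0·t³: c_0 = M_0/2 = 0, d_0 = (M_1 - M_0)/(6h_0) = -7/32, b_0 = Δ_0 - h_0(2M_0 + M_1)/6 = 35/8.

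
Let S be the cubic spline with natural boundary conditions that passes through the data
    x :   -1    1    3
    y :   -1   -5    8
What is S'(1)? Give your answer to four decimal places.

2.2500

Write m_i for S''(x_i). With h_i = 2, 2 and divided differences Δ_i = -2, 13/2, the continuity of S' gives the tridiagonal system
  2·m_0 + 8·m_1 + 2·m_2 = 6(Δ_1 - Δ_0) = 51
Natural end conditions: m_0 = m_2 = 0.
Hence m_0 = 0, m_1 = 51/8, m_2 = 0.
On [1, 3], S'(x) = b_1 + 2c_1·(x - 1) + 3d_1·(x - 1)² with b_1 = Δ_1 - h_1(2m_1 + m_2)/6 = 9/4, c_1 = m_1/2 = 51/16, d_1 = (m_2 - m_1)/(6h_1) = -17/32. So S'(1) = 9/4.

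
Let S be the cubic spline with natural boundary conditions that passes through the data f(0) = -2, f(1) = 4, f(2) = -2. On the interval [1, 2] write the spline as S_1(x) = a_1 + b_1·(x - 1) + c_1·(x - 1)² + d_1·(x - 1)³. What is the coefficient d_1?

Write σ_i for S''(x_i). With h_i = 1, 1 and divided differences Δ_i = 6, -6, the continuity of S' gives the tridiagonal system
  1·σ_0 + 4·σ_1 + 1·σ_2 = 6(Δ_1 - Δ_0) = -72
Natural end conditions: σ_0 = σ_2 = 0.
Hence σ_0 = 0, σ_1 = -18, σ_2 = 0.
On [1, 2], with S_1(x) = a_1 + b_1·(x - 1) + c_1·(x - 1)² + d_1·(x - 1)³: c_1 = σ_1/2 = -9, d_1 = (σ_2 - σ_1)/(6h_1) = 3, b_1 = Δ_1 - h_1(2σ_1 + σ_2)/6 = 0.

3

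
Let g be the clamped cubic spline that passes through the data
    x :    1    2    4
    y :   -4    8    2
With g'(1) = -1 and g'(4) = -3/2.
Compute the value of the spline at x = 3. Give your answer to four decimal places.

8.1458

Write m_i for g''(x_i). With h_i = 1, 2 and divided differences Δ_i = 12, -3, the continuity of g' gives the tridiagonal system
  1·m_0 + 6·m_1 + 2·m_2 = 6(Δ_1 - Δ_0) = -90
Clamped end conditions give two more equations: 2h_0·m_0 + h_0·m_1 = 6(Δ_0 - g'(1)) = 78 and h_1·m_1 + 2h_1·m_2 = 6(g'(4) - Δ_1) = 9.
Hence m_0 = 323/6, m_1 = -89/3, m_2 = 205/12.
On [2, 4], g(x) = 8 + 133/12·(x - 2) - 89/6·(x - 2)² + 187/48·(x - 2)³.
With (x - 2) = 1: g(3) = 391/48.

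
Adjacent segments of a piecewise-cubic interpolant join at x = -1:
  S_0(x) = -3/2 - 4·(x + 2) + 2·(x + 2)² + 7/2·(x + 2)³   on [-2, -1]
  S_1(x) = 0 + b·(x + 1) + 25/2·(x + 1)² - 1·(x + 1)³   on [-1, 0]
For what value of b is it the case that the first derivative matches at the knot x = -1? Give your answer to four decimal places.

S_0'(x) = -4 + 4·(x + 2) + 21/2·(x + 2)², so S_0'(-1) = 21/2. On the right, S_1'(-1) = b, so b = 21/2.

10.5000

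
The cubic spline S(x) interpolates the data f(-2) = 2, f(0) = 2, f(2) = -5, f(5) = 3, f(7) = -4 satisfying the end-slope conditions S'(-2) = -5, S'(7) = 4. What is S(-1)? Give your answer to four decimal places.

1.0523

Write M_i for S''(x_i). With h_i = 2, 2, 3, 2 and divided differences Δ_i = 0, -7/2, 8/3, -7/2, the continuity of S' gives the tridiagonal system
  2·M_0 + 8·M_1 + 2·M_2 = 6(Δ_1 - Δ_0) = -21
  2·M_1 + 10·M_2 + 3·M_3 = 6(Δ_2 - Δ_1) = 37
  3·M_2 + 10·M_3 + 2·M_4 = 6(Δ_3 - Δ_2) = -37
Clamped end conditions give two more equations: 2h_0·M_0 + h_0·M_1 = 6(Δ_0 - S'(-2)) = 30 and h_3·M_3 + 2h_3·M_4 = 6(S'(7) - Δ_3) = 45.
Solving the tridiagonal system: M_0 = 1984/177, M_1 = -1313/177, M_2 = 2819/354, M_3 = -1640/177, M_4 = 11245/708.
On [-2, 0], S(x) = 2 - 5·(x + 2) + 992/177·(x + 2)² - 1099/708·(x + 2)³.
With (x + 2) = 1: S(-1) = 745/708.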